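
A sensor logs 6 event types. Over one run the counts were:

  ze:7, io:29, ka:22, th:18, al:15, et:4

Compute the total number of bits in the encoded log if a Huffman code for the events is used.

Build the Huffman tree bottom-up:
et(4) + ze(7) → 11
11 + al(15) → 26
th(18) + ka(22) → 40
26 + io(29) → 55
40 + 55 → 95
Total encoded bits = sum of merged weights = 11 + 26 + 40 + 55 + 95 = 227.

227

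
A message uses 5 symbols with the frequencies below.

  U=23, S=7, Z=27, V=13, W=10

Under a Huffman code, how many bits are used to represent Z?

Build the tree from the bottom:
merge S(7) and W(10): 17
merge V(13) and 17: 30
merge U(23) and Z(27): 50
merge 30 and 50: 80
Z sits 2 levels below the root, so its codeword is 2 bits.

2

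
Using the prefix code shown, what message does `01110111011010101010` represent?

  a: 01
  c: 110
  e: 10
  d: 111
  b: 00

acdaeeeee

Read left to right; each codeword is recognised as soon as it completes (prefix code):
  01→a | 110→c | 111→d | 01→a | 10→e | 10→e | 10→e | 10→e | 10→e
Decoded message: acdaeeeee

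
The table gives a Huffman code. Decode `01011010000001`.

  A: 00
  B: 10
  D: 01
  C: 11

Read left to right; each codeword is recognised as soon as it completes (prefix code):
  01→D | 01→D | 10→B | 10→B | 00→A | 00→A | 01→D
Decoded message: DDBBAAD

DDBBAAD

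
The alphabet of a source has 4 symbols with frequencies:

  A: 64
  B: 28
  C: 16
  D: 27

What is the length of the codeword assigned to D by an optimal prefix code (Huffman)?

3

Build the tree from the bottom:
C(16) + D(27) → 43
B(28) + 43 → 71
A(64) + 71 → 135
The subtree containing D is merged 3 times, so code length = 3.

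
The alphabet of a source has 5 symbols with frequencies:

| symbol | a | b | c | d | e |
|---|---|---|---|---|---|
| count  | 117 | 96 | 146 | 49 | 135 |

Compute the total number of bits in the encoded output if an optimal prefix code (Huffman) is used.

1231

Merge the two smallest weights repeatedly:
combine d(49), b(96) → 145
combine a(117), e(135) → 252
combine 145, c(146) → 291
combine 252, 291 → 543
Total encoded bits = sum of merged weights = 145 + 252 + 291 + 543 = 1231.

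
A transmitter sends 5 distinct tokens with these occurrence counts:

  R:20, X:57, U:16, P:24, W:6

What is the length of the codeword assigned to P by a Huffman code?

Build the tree from the bottom:
merge W(6) and U(16): 22
merge R(20) and 22: 42
merge P(24) and 42: 66
merge X(57) and 66: 123
P sits 2 levels below the root, so its codeword is 2 bits.

2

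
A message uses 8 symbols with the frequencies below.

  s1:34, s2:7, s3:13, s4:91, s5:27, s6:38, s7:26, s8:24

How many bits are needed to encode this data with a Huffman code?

709

Build the Huffman tree bottom-up:
s2(7) + s3(13) → 20
20 + s8(24) → 44
s7(26) + s5(27) → 53
s1(34) + s6(38) → 72
44 + 53 → 97
72 + s4(91) → 163
97 + 163 → 260
Each symbol's bit-cost is frequency × depth; summing gives 709 bits (equivalently 20 + 44 + 53 + 72 + 97 + 163 + 260).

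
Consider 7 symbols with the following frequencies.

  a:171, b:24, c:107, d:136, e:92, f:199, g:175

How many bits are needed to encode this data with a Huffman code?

Merge the two smallest weights repeatedly:
combine b(24), e(92) → 116
combine c(107), 116 → 223
combine d(136), a(171) → 307
combine g(175), f(199) → 374
combine 223, 307 → 530
combine 374, 530 → 904
Each symbol's bit-cost is frequency × depth; summing gives 2454 bits (equivalently 116 + 223 + 307 + 374 + 530 + 904).

2454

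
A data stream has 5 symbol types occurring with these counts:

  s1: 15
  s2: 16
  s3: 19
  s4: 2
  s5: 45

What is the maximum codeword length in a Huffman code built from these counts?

Merge the two lowest-weight nodes at each step:
combine s4(2), s1(15) → 17
combine s2(16), 17 → 33
combine s3(19), 33 → 52
combine s5(45), 52 → 97
The first pair merged (s4, s1) ends up deepest, at depth 4.

4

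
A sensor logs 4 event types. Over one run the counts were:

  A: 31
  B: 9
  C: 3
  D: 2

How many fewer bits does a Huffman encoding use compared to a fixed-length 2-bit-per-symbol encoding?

26

Fixed-length: 2 bits × 45 symbols = 90 bits.
Huffman merges:
D(2) + C(3) → 5
5 + B(9) → 14
14 + A(31) → 45
Huffman total = 5 + 14 + 45 = 64 bits.
Saving = 90 − 64 = 26 bits.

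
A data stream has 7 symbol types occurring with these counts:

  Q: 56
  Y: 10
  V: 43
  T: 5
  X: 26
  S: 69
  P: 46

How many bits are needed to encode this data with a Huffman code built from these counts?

Greedily combine the two least-frequent nodes:
combine T(5), Y(10) → 15
combine 15, X(26) → 41
combine 41, V(43) → 84
combine P(46), Q(56) → 102
combine S(69), 84 → 153
combine 102, 153 → 255
The encoded length is the sum of every internal node's weight: 15 + 41 + 84 + 102 + 153 + 255 = 650 bits.

650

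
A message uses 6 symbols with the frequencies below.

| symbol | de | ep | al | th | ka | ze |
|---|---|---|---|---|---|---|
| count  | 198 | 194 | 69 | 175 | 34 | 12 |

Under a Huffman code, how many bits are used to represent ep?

Huffman merges, smallest pair first:
combine ze(12), ka(34) → 46
combine 46, al(69) → 115
combine 115, th(175) → 290
combine ep(194), de(198) → 392
combine 290, 392 → 682
ep sits 2 levels below the root, so its codeword is 2 bits.

2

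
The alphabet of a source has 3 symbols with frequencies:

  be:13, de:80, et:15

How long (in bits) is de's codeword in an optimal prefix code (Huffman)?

Repeatedly merge the two smallest:
be(13) + et(15) → 28
28 + de(80) → 108
de sits one level below the root: a 1-bit codeword.

1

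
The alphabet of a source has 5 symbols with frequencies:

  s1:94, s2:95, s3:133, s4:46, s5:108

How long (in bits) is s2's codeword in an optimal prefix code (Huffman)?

Huffman merges, smallest pair first:
combine s4(46), s1(94) → 140
combine s2(95), s5(108) → 203
combine s3(133), 140 → 273
combine 203, 273 → 476
The subtree containing s2 is merged 2 times, so code length = 2.

2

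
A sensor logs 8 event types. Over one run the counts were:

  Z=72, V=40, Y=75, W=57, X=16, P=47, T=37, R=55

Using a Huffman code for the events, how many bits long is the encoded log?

1175

Build the Huffman tree bottom-up:
merge X(16) and T(37): 53
merge V(40) and P(47): 87
merge 53 and R(55): 108
merge W(57) and Z(72): 129
merge Y(75) and 87: 162
merge 108 and 129: 237
merge 162 and 237: 399
Total encoded bits = sum of merged weights = 53 + 87 + 108 + 129 + 162 + 237 + 399 = 1175.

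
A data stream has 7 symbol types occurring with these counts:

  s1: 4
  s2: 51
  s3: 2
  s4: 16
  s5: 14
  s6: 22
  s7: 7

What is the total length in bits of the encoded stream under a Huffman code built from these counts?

265

Merge the two smallest weights repeatedly:
combine s3(2), s1(4) → 6
combine 6, s7(7) → 13
combine 13, s5(14) → 27
combine s4(16), s6(22) → 38
combine 27, 38 → 65
combine s2(51), 65 → 116
Each symbol's bit-cost is frequency × depth; summing gives 265 bits (equivalently 6 + 13 + 27 + 38 + 65 + 116).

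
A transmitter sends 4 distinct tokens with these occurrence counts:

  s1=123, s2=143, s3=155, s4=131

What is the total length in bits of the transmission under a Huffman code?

Merge the two smallest weights repeatedly:
combine s1(123), s4(131) → 254
combine s2(143), s3(155) → 298
combine 254, 298 → 552
Total encoded bits = sum of merged weights = 254 + 298 + 552 = 1104.

1104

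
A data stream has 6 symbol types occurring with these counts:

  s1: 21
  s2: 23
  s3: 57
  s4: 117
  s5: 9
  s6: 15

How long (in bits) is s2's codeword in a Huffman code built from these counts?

Repeatedly merge the two smallest:
s5(9) + s6(15) → 24
s1(21) + s2(23) → 44
24 + 44 → 68
s3(57) + 68 → 125
s4(117) + 125 → 242
The subtree containing s2 is merged 4 times, so code length = 4.

4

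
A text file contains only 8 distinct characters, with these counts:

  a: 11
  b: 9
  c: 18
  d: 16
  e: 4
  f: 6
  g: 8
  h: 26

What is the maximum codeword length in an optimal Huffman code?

4

Merge the two lowest-weight nodes at each step:
merge e(4) and f(6): 10
merge g(8) and b(9): 17
merge 10 and a(11): 21
merge d(16) and 17: 33
merge c(18) and 21: 39
merge h(26) and 33: 59
merge 39 and 59: 98
Maximum depth reached is 4.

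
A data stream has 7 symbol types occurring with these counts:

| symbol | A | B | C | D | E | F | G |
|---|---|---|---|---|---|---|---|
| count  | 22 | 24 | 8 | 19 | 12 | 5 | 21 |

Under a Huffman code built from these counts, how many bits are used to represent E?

3

Repeatedly merge the two smallest:
merge F(5) and C(8): 13
merge E(12) and 13: 25
merge D(19) and G(21): 40
merge A(22) and B(24): 46
merge 25 and 40: 65
merge 46 and 65: 111
E's leaf is at depth 3, giving a 3-bit codeword.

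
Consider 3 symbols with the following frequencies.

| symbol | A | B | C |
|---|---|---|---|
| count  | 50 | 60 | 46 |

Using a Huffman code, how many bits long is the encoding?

Greedily combine the two least-frequent nodes:
merge C(46) and A(50): 96
merge B(60) and 96: 156
The encoded length is the sum of every internal node's weight: 96 + 156 = 252 bits.

252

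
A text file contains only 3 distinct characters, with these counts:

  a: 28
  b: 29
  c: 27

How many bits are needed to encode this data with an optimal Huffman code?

139

Greedily combine the two least-frequent nodes:
combine c(27), a(28) → 55
combine b(29), 55 → 84
Total encoded bits = sum of merged weights = 55 + 84 = 139.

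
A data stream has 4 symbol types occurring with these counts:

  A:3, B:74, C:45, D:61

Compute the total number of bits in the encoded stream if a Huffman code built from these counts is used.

Merge the two smallest weights repeatedly:
combine A(3), C(45) → 48
combine 48, D(61) → 109
combine B(74), 109 → 183
The encoded length is the sum of every internal node's weight: 48 + 109 + 183 = 340 bits.

340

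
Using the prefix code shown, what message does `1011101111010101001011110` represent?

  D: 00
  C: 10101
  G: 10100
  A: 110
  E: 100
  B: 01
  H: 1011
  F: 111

Read left to right; each codeword is recognised as soon as it completes (prefix code):
  1011→H | 1011→H | 110→A | 10101→C | 00→D | 1011→H | 110→A
Decoded message: HHACDHA

HHACDHA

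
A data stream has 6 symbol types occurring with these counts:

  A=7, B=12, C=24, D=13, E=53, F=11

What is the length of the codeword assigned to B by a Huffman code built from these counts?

Huffman merges, smallest pair first:
combine A(7), F(11) → 18
combine B(12), D(13) → 25
combine 18, C(24) → 42
combine 25, 42 → 67
combine E(53), 67 → 120
B sits 3 levels below the root, so its codeword is 3 bits.

3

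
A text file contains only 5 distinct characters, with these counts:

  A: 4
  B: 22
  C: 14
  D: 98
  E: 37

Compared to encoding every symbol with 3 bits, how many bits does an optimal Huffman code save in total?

215

Fixed-length: 3 bits × 175 symbols = 525 bits.
Huffman merges:
A(4) + C(14) → 18
18 + B(22) → 40
E(37) + 40 → 77
77 + D(98) → 175
Huffman total = 18 + 40 + 77 + 175 = 310 bits.
Saving = 525 − 310 = 215 bits.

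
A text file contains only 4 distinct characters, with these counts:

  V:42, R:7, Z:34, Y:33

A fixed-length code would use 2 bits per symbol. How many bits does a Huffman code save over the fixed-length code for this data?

2

Fixed-length: 2 bits × 116 symbols = 232 bits.
Huffman merges:
merge R(7) and Y(33): 40
merge Z(34) and 40: 74
merge V(42) and 74: 116
Huffman total = 40 + 74 + 116 = 230 bits.
Saving = 232 − 230 = 2 bits.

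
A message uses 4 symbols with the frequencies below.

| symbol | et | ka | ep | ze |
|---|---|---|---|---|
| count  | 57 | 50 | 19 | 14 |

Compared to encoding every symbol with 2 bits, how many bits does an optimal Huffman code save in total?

24

Fixed-length: 2 bits × 140 symbols = 280 bits.
Huffman merges:
combine ze(14), ep(19) → 33
combine 33, ka(50) → 83
combine et(57), 83 → 140
Huffman total = 33 + 83 + 140 = 256 bits.
Saving = 280 − 256 = 24 bits.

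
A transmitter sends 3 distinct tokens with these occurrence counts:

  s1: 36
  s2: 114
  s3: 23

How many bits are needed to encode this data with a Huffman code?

232

Greedily combine the two least-frequent nodes:
merge s3(23) and s1(36): 59
merge 59 and s2(114): 173
Each symbol's bit-cost is frequency × depth; summing gives 232 bits (equivalently 59 + 173).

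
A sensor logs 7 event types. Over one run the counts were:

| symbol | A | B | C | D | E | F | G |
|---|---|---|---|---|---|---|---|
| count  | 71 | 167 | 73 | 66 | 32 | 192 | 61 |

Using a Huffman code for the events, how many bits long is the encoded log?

Build the Huffman tree bottom-up:
E(32) + G(61) → 93
D(66) + A(71) → 137
C(73) + 93 → 166
137 + 166 → 303
B(167) + F(192) → 359
303 + 359 → 662
The encoded length is the sum of every internal node's weight: 93 + 137 + 166 + 303 + 359 + 662 = 1720 bits.

1720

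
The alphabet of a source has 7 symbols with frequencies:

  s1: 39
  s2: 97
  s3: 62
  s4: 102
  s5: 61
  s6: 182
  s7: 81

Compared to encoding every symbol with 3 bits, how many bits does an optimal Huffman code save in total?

Fixed-length: 3 bits × 624 symbols = 1872 bits.
Huffman merges:
merge s1(39) and s5(61): 100
merge s3(62) and s7(81): 143
merge s2(97) and 100: 197
merge s4(102) and 143: 245
merge s6(182) and 197: 379
merge 245 and 379: 624
Huffman total = 100 + 143 + 197 + 245 + 379 + 624 = 1688 bits.
Saving = 1872 − 1688 = 184 bits.

184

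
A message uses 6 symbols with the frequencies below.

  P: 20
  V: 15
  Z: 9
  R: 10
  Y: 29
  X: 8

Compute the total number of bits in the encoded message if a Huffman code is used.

224

Build the Huffman tree bottom-up:
merge X(8) and Z(9): 17
merge R(10) and V(15): 25
merge 17 and P(20): 37
merge 25 and Y(29): 54
merge 37 and 54: 91
The encoded length is the sum of every internal node's weight: 17 + 25 + 37 + 54 + 91 = 224 bits.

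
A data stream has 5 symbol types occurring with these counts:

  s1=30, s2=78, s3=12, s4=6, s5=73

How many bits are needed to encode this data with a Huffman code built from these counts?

386

Build the Huffman tree bottom-up:
s4(6) + s3(12) → 18
18 + s1(30) → 48
48 + s5(73) → 121
s2(78) + 121 → 199
The encoded length is the sum of every internal node's weight: 18 + 48 + 121 + 199 = 386 bits.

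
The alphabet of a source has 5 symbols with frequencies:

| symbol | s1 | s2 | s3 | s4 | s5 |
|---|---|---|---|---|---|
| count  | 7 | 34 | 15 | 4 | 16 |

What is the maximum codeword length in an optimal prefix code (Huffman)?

4

Merge the two lowest-weight nodes at each step:
s4(4) + s1(7) → 11
11 + s3(15) → 26
s5(16) + 26 → 42
s2(34) + 42 → 76
Maximum depth reached is 4.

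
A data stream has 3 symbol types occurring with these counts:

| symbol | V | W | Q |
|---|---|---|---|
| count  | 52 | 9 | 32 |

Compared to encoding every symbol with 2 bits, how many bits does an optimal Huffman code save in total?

52

Fixed-length: 2 bits × 93 symbols = 186 bits.
Huffman merges:
combine W(9), Q(32) → 41
combine 41, V(52) → 93
Huffman total = 41 + 93 = 134 bits.
Saving = 186 − 134 = 52 bits.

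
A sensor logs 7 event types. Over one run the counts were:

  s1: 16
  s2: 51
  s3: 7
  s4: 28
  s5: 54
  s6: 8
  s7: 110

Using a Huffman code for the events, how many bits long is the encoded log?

Greedily combine the two least-frequent nodes:
merge s3(7) and s6(8): 15
merge 15 and s1(16): 31
merge s4(28) and 31: 59
merge s2(51) and s5(54): 105
merge 59 and 105: 164
merge s7(110) and 164: 274
Total encoded bits = sum of merged weights = 15 + 31 + 59 + 105 + 164 + 274 = 648.

648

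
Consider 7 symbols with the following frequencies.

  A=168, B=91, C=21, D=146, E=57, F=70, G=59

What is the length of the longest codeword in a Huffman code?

Merge the two lowest-weight nodes at each step:
C(21) + E(57) → 78
G(59) + F(70) → 129
78 + B(91) → 169
129 + D(146) → 275
A(168) + 169 → 337
275 + 337 → 612
The rarest symbols sit at the bottom; the longest codeword is 4 bits.

4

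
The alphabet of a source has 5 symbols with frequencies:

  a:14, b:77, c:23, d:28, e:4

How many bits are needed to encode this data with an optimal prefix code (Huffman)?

Build the Huffman tree bottom-up:
combine e(4), a(14) → 18
combine 18, c(23) → 41
combine d(28), 41 → 69
combine 69, b(77) → 146
Each symbol's bit-cost is frequency × depth; summing gives 274 bits (equivalently 18 + 41 + 69 + 146).

274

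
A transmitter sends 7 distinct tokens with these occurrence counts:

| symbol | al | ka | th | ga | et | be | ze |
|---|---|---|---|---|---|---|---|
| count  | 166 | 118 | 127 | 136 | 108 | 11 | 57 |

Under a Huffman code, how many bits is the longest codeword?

Merge the two lowest-weight nodes at each step:
combine be(11), ze(57) → 68
combine 68, et(108) → 176
combine ka(118), th(127) → 245
combine ga(136), al(166) → 302
combine 176, 245 → 421
combine 302, 421 → 723
Maximum depth reached is 4.

4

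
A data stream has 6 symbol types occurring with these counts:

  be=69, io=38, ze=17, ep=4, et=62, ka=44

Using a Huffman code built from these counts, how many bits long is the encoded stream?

Merge the two smallest weights repeatedly:
ep(4) + ze(17) → 21
21 + io(38) → 59
ka(44) + 59 → 103
et(62) + be(69) → 131
103 + 131 → 234
The encoded length is the sum of every internal node's weight: 21 + 59 + 103 + 131 + 234 = 548 bits.

548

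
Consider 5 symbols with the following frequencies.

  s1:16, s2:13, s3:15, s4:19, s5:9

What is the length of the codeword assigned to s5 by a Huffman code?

3

Repeatedly merge the two smallest:
s5(9) + s2(13) → 22
s3(15) + s1(16) → 31
s4(19) + 22 → 41
31 + 41 → 72
s5's leaf is at depth 3, giving a 3-bit codeword.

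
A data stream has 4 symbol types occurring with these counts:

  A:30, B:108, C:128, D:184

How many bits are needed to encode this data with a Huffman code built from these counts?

Greedily combine the two least-frequent nodes:
combine A(30), B(108) → 138
combine C(128), 138 → 266
combine D(184), 266 → 450
The encoded length is the sum of every internal node's weight: 138 + 266 + 450 = 854 bits.

854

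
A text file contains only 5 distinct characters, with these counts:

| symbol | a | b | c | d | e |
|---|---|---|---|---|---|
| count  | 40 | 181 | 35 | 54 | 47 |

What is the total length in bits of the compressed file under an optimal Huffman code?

Build the Huffman tree bottom-up:
combine c(35), a(40) → 75
combine e(47), d(54) → 101
combine 75, 101 → 176
combine 176, b(181) → 357
Each symbol's bit-cost is frequency × depth; summing gives 709 bits (equivalently 75 + 101 + 176 + 357).

709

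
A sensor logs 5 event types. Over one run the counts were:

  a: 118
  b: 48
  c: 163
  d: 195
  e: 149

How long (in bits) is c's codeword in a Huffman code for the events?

2

Build the tree from the bottom:
b(48) + a(118) → 166
e(149) + c(163) → 312
166 + d(195) → 361
312 + 361 → 673
c's leaf is at depth 2, giving a 2-bit codeword.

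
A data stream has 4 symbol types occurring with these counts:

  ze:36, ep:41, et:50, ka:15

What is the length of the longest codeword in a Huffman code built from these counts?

2

Merge the two lowest-weight nodes at each step:
ka(15) + ze(36) → 51
ep(41) + et(50) → 91
51 + 91 → 142
The rarest symbols sit at the bottom; the longest codeword is 2 bits.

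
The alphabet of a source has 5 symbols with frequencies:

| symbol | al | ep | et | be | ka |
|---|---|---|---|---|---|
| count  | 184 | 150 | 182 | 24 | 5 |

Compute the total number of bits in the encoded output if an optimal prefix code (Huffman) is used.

1114

Build the Huffman tree bottom-up:
combine ka(5), be(24) → 29
combine 29, ep(150) → 179
combine 179, et(182) → 361
combine al(184), 361 → 545
The encoded length is the sum of every internal node's weight: 29 + 179 + 361 + 545 = 1114 bits.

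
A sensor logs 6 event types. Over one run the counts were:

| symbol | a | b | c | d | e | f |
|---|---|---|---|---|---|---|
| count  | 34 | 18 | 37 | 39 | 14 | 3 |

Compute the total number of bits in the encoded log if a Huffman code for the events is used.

Greedily combine the two least-frequent nodes:
merge f(3) and e(14): 17
merge 17 and b(18): 35
merge a(34) and 35: 69
merge c(37) and d(39): 76
merge 69 and 76: 145
Each symbol's bit-cost is frequency × depth; summing gives 342 bits (equivalently 17 + 35 + 69 + 76 + 145).

342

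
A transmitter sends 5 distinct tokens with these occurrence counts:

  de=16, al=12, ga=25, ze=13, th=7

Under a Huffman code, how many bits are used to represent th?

3

Repeatedly merge the two smallest:
merge th(7) and al(12): 19
merge ze(13) and de(16): 29
merge 19 and ga(25): 44
merge 29 and 44: 73
th's leaf is at depth 3, giving a 3-bit codeword.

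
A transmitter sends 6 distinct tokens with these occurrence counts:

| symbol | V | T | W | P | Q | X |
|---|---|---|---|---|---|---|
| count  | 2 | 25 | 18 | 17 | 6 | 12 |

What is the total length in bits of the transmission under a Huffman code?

Merge the two smallest weights repeatedly:
merge V(2) and Q(6): 8
merge 8 and X(12): 20
merge P(17) and W(18): 35
merge 20 and T(25): 45
merge 35 and 45: 80
Total encoded bits = sum of merged weights = 8 + 20 + 35 + 45 + 80 = 188.

188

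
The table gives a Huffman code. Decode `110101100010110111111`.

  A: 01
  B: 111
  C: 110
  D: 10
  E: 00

CDCEDCBB

Read left to right; each codeword is recognised as soon as it completes (prefix code):
  110→C | 10→D | 110→C | 00→E | 10→D | 110→C | 111→B | 111→B
Decoded message: CDCEDCBB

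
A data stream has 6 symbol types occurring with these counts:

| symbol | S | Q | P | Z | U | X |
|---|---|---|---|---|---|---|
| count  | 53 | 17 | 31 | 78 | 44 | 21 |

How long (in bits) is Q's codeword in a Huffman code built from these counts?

4

Huffman merges, smallest pair first:
merge Q(17) and X(21): 38
merge P(31) and 38: 69
merge U(44) and S(53): 97
merge 69 and Z(78): 147
merge 97 and 147: 244
The subtree containing Q is merged 4 times, so code length = 4.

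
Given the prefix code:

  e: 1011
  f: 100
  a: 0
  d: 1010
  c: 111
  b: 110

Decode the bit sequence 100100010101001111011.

ffadfce

Read left to right; each codeword is recognised as soon as it completes (prefix code):
  100→f | 100→f | 0→a | 1010→d | 100→f | 111→c | 1011→e
Decoded message: ffadfce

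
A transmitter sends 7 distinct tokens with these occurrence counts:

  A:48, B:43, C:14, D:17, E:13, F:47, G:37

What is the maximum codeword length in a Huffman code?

4

Merge the two lowest-weight nodes at each step:
combine E(13), C(14) → 27
combine D(17), 27 → 44
combine G(37), B(43) → 80
combine 44, F(47) → 91
combine A(48), 80 → 128
combine 91, 128 → 219
Maximum depth reached is 4.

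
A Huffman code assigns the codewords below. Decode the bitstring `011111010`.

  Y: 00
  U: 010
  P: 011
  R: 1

Read left to right; each codeword is recognised as soon as it completes (prefix code):
  011→P | 1→R | 1→R | 1→R | 010→U
Decoded message: PRRRU

PRRRU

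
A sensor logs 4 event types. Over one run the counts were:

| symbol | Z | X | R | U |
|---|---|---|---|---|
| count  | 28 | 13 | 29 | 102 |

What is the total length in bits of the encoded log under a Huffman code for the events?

283

Merge the two smallest weights repeatedly:
merge X(13) and Z(28): 41
merge R(29) and 41: 70
merge 70 and U(102): 172
Each symbol's bit-cost is frequency × depth; summing gives 283 bits (equivalently 41 + 70 + 172).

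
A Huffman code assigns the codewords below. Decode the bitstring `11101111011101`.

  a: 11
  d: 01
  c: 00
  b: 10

abaadad

Read left to right; each codeword is recognised as soon as it completes (prefix code):
  11→a | 10→b | 11→a | 11→a | 01→d | 11→a | 01→d
Decoded message: abaadad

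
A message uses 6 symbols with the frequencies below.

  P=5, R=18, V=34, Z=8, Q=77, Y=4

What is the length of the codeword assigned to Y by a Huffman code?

5

Huffman merges, smallest pair first:
merge Y(4) and P(5): 9
merge Z(8) and 9: 17
merge 17 and R(18): 35
merge V(34) and 35: 69
merge 69 and Q(77): 146
Y's leaf is at depth 5, giving a 5-bit codeword.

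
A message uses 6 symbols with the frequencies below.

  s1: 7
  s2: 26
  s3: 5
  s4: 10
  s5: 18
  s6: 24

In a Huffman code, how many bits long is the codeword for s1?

Huffman merges, smallest pair first:
combine s3(5), s1(7) → 12
combine s4(10), 12 → 22
combine s5(18), 22 → 40
combine s6(24), s2(26) → 50
combine 40, 50 → 90
The subtree containing s1 is merged 4 times, so code length = 4.

4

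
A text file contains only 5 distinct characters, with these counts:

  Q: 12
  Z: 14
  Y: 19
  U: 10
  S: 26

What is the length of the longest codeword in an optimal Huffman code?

3

Merge the two lowest-weight nodes at each step:
merge U(10) and Q(12): 22
merge Z(14) and Y(19): 33
merge 22 and S(26): 48
merge 33 and 48: 81
The rarest symbols sit at the bottom; the longest codeword is 3 bits.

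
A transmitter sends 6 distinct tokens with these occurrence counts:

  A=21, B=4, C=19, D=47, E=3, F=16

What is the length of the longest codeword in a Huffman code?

4

Merge the two lowest-weight nodes at each step:
E(3) + B(4) → 7
7 + F(16) → 23
C(19) + A(21) → 40
23 + 40 → 63
D(47) + 63 → 110
Maximum depth reached is 4.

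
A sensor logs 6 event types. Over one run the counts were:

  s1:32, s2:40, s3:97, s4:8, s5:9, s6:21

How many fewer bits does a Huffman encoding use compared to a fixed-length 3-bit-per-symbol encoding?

179

Fixed-length: 3 bits × 207 symbols = 621 bits.
Huffman merges:
merge s4(8) and s5(9): 17
merge 17 and s6(21): 38
merge s1(32) and 38: 70
merge s2(40) and 70: 110
merge s3(97) and 110: 207
Huffman total = 17 + 38 + 70 + 110 + 207 = 442 bits.
Saving = 621 − 442 = 179 bits.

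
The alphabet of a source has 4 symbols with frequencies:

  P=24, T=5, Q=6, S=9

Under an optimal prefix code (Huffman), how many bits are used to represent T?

Repeatedly merge the two smallest:
combine T(5), Q(6) → 11
combine S(9), 11 → 20
combine 20, P(24) → 44
T's leaf is at depth 3, giving a 3-bit codeword.

3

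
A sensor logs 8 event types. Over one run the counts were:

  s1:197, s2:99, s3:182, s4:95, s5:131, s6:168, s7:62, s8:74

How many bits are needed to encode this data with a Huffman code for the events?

2963

Build the Huffman tree bottom-up:
merge s7(62) and s8(74): 136
merge s4(95) and s2(99): 194
merge s5(131) and 136: 267
merge s6(168) and s3(182): 350
merge 194 and s1(197): 391
merge 267 and 350: 617
merge 391 and 617: 1008
The encoded length is the sum of every internal node's weight: 136 + 194 + 267 + 350 + 391 + 617 + 1008 = 2963 bits.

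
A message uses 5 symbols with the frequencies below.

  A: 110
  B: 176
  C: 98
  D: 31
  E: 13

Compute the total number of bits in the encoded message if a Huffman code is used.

Merge the two smallest weights repeatedly:
merge E(13) and D(31): 44
merge 44 and C(98): 142
merge A(110) and 142: 252
merge B(176) and 252: 428
Each symbol's bit-cost is frequency × depth; summing gives 866 bits (equivalently 44 + 142 + 252 + 428).

866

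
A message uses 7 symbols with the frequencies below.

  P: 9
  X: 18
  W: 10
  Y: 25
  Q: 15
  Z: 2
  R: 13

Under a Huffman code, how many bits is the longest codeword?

Merge the two lowest-weight nodes at each step:
merge Z(2) and P(9): 11
merge W(10) and 11: 21
merge R(13) and Q(15): 28
merge X(18) and 21: 39
merge Y(25) and 28: 53
merge 39 and 53: 92
The rarest symbols sit at the bottom; the longest codeword is 4 bits.

4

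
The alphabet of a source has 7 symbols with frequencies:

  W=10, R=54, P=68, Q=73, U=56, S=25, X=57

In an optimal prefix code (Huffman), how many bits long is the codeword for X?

Repeatedly merge the two smallest:
merge W(10) and S(25): 35
merge 35 and R(54): 89
merge U(56) and X(57): 113
merge P(68) and Q(73): 141
merge 89 and 113: 202
merge 141 and 202: 343
X sits 3 levels below the root, so its codeword is 3 bits.

3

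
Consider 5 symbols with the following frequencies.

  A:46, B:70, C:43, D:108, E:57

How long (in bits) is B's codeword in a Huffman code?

2

Build the tree from the bottom:
merge C(43) and A(46): 89
merge E(57) and B(70): 127
merge 89 and D(108): 197
merge 127 and 197: 324
B's leaf is at depth 2, giving a 2-bit codeword.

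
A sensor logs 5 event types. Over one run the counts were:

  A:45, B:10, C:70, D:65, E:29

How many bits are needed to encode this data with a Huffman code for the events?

Greedily combine the two least-frequent nodes:
combine B(10), E(29) → 39
combine 39, A(45) → 84
combine D(65), C(70) → 135
combine 84, 135 → 219
The encoded length is the sum of every internal node's weight: 39 + 84 + 135 + 219 = 477 bits.

477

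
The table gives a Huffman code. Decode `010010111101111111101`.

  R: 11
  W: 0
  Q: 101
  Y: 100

WYQRQRRRQ

Read left to right; each codeword is recognised as soon as it completes (prefix code):
  0→W | 100→Y | 101→Q | 11→R | 101→Q | 11→R | 11→R | 11→R | 101→Q
Decoded message: WYQRQRRRQ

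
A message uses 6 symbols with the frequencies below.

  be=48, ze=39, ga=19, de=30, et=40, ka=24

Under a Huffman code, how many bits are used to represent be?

2

Build the tree from the bottom:
combine ga(19), ka(24) → 43
combine de(30), ze(39) → 69
combine et(40), 43 → 83
combine be(48), 69 → 117
combine 83, 117 → 200
The subtree containing be is merged 2 times, so code length = 2.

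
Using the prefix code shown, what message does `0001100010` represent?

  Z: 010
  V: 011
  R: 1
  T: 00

Read left to right; each codeword is recognised as soon as it completes (prefix code):
  00→T | 011→V | 00→T | 010→Z
Decoded message: TVTZ

TVTZ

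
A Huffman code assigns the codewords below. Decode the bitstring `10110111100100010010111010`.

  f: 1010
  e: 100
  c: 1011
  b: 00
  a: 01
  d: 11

cadeeabcf

Read left to right; each codeword is recognised as soon as it completes (prefix code):
  1011→c | 01→a | 11→d | 100→e | 100→e | 01→a | 00→b | 1011→c | 1010→f
Decoded message: cadeeabcf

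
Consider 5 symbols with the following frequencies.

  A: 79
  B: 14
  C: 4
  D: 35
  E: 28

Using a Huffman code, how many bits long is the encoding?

Merge the two smallest weights repeatedly:
C(4) + B(14) → 18
18 + E(28) → 46
D(35) + 46 → 81
A(79) + 81 → 160
Total encoded bits = sum of merged weights = 18 + 46 + 81 + 160 = 305.

305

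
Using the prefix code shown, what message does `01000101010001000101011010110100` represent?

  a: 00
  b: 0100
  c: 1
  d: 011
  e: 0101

bebbedecb

Read left to right; each codeword is recognised as soon as it completes (prefix code):
  0100→b | 0101→e | 0100→b | 0100→b | 0101→e | 011→d | 0101→e | 1→c | 0100→b
Decoded message: bebbedecb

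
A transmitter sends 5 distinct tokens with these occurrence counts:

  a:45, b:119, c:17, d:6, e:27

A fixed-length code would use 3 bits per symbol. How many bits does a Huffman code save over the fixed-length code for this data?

260

Fixed-length: 3 bits × 214 symbols = 642 bits.
Huffman merges:
combine d(6), c(17) → 23
combine 23, e(27) → 50
combine a(45), 50 → 95
combine 95, b(119) → 214
Huffman total = 23 + 50 + 95 + 214 = 382 bits.
Saving = 642 − 382 = 260 bits.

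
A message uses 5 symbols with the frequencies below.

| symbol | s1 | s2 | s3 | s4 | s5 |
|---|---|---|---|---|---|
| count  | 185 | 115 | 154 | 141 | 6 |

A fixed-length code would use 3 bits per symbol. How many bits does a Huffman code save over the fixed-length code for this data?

Fixed-length: 3 bits × 601 symbols = 1803 bits.
Huffman merges:
combine s5(6), s2(115) → 121
combine 121, s4(141) → 262
combine s3(154), s1(185) → 339
combine 262, 339 → 601
Huffman total = 121 + 262 + 339 + 601 = 1323 bits.
Saving = 1803 − 1323 = 480 bits.

480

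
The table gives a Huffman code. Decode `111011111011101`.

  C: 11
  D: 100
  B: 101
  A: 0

CBCCACB

Read left to right; each codeword is recognised as soon as it completes (prefix code):
  11→C | 101→B | 11→C | 11→C | 0→A | 11→C | 101→B
Decoded message: CBCCACB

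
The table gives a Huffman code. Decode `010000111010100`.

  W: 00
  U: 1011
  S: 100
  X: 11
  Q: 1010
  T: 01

TWWXQS

Read left to right; each codeword is recognised as soon as it completes (prefix code):
  01→T | 00→W | 00→W | 11→X | 1010→Q | 100→S
Decoded message: TWWXQS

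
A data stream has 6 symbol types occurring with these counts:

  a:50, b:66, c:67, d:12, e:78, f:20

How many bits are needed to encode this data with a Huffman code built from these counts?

700

Merge the two smallest weights repeatedly:
merge d(12) and f(20): 32
merge 32 and a(50): 82
merge b(66) and c(67): 133
merge e(78) and 82: 160
merge 133 and 160: 293
Total encoded bits = sum of merged weights = 32 + 82 + 133 + 160 + 293 = 700.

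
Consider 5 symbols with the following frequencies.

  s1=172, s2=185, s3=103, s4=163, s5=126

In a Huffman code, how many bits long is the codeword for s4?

Huffman merges, smallest pair first:
combine s3(103), s5(126) → 229
combine s4(163), s1(172) → 335
combine s2(185), 229 → 414
combine 335, 414 → 749
The subtree containing s4 is merged 2 times, so code length = 2.

2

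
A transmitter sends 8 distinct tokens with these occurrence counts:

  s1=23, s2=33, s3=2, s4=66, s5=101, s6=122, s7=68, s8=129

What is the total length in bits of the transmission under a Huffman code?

Build the Huffman tree bottom-up:
combine s3(2), s1(23) → 25
combine 25, s2(33) → 58
combine 58, s4(66) → 124
combine s7(68), s5(101) → 169
combine s6(122), 124 → 246
combine s8(129), 169 → 298
combine 246, 298 → 544
Total encoded bits = sum of merged weights = 25 + 58 + 124 + 169 + 246 + 298 + 544 = 1464.

1464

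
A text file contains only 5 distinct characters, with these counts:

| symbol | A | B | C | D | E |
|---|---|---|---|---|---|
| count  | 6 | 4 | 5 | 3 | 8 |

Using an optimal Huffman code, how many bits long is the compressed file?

59

Merge the two smallest weights repeatedly:
merge D(3) and B(4): 7
merge C(5) and A(6): 11
merge 7 and E(8): 15
merge 11 and 15: 26
The encoded length is the sum of every internal node's weight: 7 + 11 + 15 + 26 = 59 bits.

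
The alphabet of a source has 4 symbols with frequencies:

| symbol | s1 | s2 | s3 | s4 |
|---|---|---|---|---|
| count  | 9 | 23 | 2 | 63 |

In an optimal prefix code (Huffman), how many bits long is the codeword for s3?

3

Repeatedly merge the two smallest:
s3(2) + s1(9) → 11
11 + s2(23) → 34
34 + s4(63) → 97
s3 sits 3 levels below the root, so its codeword is 3 bits.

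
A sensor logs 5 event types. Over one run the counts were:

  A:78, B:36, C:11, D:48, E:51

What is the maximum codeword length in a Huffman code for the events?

Merge the two lowest-weight nodes at each step:
combine C(11), B(36) → 47
combine 47, D(48) → 95
combine E(51), A(78) → 129
combine 95, 129 → 224
The first pair merged (C, B) ends up deepest, at depth 3.

3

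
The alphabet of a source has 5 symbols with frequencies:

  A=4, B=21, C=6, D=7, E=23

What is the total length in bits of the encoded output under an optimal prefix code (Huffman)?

Greedily combine the two least-frequent nodes:
A(4) + C(6) → 10
D(7) + 10 → 17
17 + B(21) → 38
E(23) + 38 → 61
Each symbol's bit-cost is frequency × depth; summing gives 126 bits (equivalently 10 + 17 + 38 + 61).

126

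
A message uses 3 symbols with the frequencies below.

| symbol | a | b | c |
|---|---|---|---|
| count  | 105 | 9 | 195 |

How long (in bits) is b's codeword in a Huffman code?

2

Repeatedly merge the two smallest:
merge b(9) and a(105): 114
merge 114 and c(195): 309
b sits 2 levels below the root, so its codeword is 2 bits.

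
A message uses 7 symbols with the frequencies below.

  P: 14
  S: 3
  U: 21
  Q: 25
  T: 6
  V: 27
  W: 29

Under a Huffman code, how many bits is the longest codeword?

5

Merge the two lowest-weight nodes at each step:
merge S(3) and T(6): 9
merge 9 and P(14): 23
merge U(21) and 23: 44
merge Q(25) and V(27): 52
merge W(29) and 44: 73
merge 52 and 73: 125
The first pair merged (S, T) ends up deepest, at depth 5.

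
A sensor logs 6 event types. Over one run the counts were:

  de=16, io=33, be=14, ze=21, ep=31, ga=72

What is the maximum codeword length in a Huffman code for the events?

Merge the two lowest-weight nodes at each step:
merge be(14) and de(16): 30
merge ze(21) and 30: 51
merge ep(31) and io(33): 64
merge 51 and 64: 115
merge ga(72) and 115: 187
The rarest symbols sit at the bottom; the longest codeword is 4 bits.

4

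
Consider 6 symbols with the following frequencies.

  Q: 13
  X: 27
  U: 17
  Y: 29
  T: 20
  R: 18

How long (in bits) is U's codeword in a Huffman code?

3

Build the tree from the bottom:
merge Q(13) and U(17): 30
merge R(18) and T(20): 38
merge X(27) and Y(29): 56
merge 30 and 38: 68
merge 56 and 68: 124
U sits 3 levels below the root, so its codeword is 3 bits.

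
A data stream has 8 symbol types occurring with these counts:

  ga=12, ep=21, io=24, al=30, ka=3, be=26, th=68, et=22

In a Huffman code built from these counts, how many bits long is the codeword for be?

Huffman merges, smallest pair first:
merge ka(3) and ga(12): 15
merge 15 and ep(21): 36
merge et(22) and io(24): 46
merge be(26) and al(30): 56
merge 36 and 46: 82
merge 56 and th(68): 124
merge 82 and 124: 206
The subtree containing be is merged 3 times, so code length = 3.

3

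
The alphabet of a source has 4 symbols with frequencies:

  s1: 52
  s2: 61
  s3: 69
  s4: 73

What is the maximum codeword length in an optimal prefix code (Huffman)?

2

Merge the two lowest-weight nodes at each step:
combine s1(52), s2(61) → 113
combine s3(69), s4(73) → 142
combine 113, 142 → 255
The first pair merged (s1, s2) ends up deepest, at depth 2.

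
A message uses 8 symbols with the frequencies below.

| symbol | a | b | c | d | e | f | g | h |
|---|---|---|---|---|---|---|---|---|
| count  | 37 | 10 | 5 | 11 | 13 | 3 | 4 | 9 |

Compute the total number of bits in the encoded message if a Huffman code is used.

Build the Huffman tree bottom-up:
combine f(3), g(4) → 7
combine c(5), 7 → 12
combine h(9), b(10) → 19
combine d(11), 12 → 23
combine e(13), 19 → 32
combine 23, 32 → 55
combine a(37), 55 → 92
Total encoded bits = sum of merged weights = 7 + 12 + 19 + 23 + 32 + 55 + 92 = 240.

240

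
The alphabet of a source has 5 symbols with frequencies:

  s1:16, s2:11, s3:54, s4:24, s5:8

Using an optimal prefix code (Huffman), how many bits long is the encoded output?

226

Build the Huffman tree bottom-up:
s5(8) + s2(11) → 19
s1(16) + 19 → 35
s4(24) + 35 → 59
s3(54) + 59 → 113
The encoded length is the sum of every internal node's weight: 19 + 35 + 59 + 113 = 226 bits.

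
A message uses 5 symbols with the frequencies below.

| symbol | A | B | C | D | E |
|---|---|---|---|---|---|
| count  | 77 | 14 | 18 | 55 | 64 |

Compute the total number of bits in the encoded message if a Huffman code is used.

Build the Huffman tree bottom-up:
merge B(14) and C(18): 32
merge 32 and D(55): 87
merge E(64) and A(77): 141
merge 87 and 141: 228
Total encoded bits = sum of merged weights = 32 + 87 + 141 + 228 = 488.

488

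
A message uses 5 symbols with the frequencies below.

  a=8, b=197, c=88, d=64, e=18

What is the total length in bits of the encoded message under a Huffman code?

669

Merge the two smallest weights repeatedly:
merge a(8) and e(18): 26
merge 26 and d(64): 90
merge c(88) and 90: 178
merge 178 and b(197): 375
Total encoded bits = sum of merged weights = 26 + 90 + 178 + 375 = 669.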